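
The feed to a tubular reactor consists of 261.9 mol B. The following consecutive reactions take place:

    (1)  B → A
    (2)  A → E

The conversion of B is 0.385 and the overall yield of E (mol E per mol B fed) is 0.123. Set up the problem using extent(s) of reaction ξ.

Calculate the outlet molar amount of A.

Conversion of B: B consumed = 1ξ₁ = 0.385 × 261.9 → ξ₁ = 100.8 mol.
Yield of E: 1ξ₂ / 261.9 = 0.123 → ξ₂ = 32.21 mol.
Outlet amounts (n = n₀ + Σ ν·ξ):
  B: 261.9 − 1(100.8) = 161.1
  A: 0 + 1(100.8) − 1(32.21) = 68.62
  E: 0 + 1(32.21) = 32.21

68.6 mol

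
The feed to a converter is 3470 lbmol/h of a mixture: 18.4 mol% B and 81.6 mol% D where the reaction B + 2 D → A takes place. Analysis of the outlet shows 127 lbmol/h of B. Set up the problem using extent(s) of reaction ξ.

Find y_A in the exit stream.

For B: n = n₀ − 1ξ → 127 = 638.5 − 1ξ, giving ξ = 511.5 lbmol/h.
Outlet amounts (n = n₀ + ν ξ):
  B: 638.5 − 1(511.5) = 127
  D: 2832 − 2(511.5) = 1809
  A: 0 + 1(511.5) = 511.5
Total out = 2447 lbmol/h; y_A = 511.5 / 2447 = 0.209.

0.209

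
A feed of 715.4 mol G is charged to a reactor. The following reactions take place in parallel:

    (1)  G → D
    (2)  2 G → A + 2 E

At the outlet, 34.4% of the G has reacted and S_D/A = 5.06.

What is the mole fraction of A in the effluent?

0.0465

Conversion of G: G consumed = 0.344 × 715.4 = 246.1 mol = 1ξ₁ + 2ξ₂.
Selectivity: 1ξ₁ / (1ξ₂) = 5.06 → ξ₁ = 5.06 ξ₂.
Substitute: (1·5.06 + 2) ξ₂ = 246.1 → ξ₂ = 34.86 mol, ξ₁ = 176.4 mol.
Outlet amounts (n = n₀ + Σ ν·ξ):
  G: 715.4 − 1(176.4) − 2(34.86) = 469.3
  D: 0 + 1(176.4) = 176.4
  A: 0 + 1(34.86) = 34.86
  E: 0 + 2(34.86) = 69.72
Total out = 750.3 mol; y_A = 34.86 / 750.3 = 0.04646.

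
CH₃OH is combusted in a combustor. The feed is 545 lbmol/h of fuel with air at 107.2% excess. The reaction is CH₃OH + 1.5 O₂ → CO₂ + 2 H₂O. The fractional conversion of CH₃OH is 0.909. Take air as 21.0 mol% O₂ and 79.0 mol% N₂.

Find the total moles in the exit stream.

Stoichiometric O₂ = 1.5 × 545 = 817.5 lbmol/h; O₂ fed = 817.5 × 2.072 = 1694 lbmol/h.
N₂ fed = 1694 × 79/21 = 6372 lbmol/h.
Fuel reacted = 0.909 × 545 → ξ = 495.4 lbmol/h.
Outlet (n = n₀ + ν ξ):
  CH₃OH: 545 − 1(495.4) = 49.59
  O₂: 1694 − 1.5(495.4) = 950.8
  N₂: 6372 (inert)
  CO₂: 0 + 1(495.4) = 495.4
  H₂O: 0 + 2(495.4) = 990.8
Total out = 49.59 + 950.8 + 6372 + 495.4 + 990.8 = 8859 lbmol/h.

8860 lbmol/h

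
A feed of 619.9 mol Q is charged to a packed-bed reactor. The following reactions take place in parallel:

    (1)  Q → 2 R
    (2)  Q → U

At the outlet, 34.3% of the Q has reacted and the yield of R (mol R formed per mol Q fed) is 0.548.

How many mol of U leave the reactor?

Yield of R: 2ξ₁ / 619.9 = 0.548 → ξ₁ = 169.9 mol.
Conversion of Q: 1ξ₁ + 1ξ₂ = 0.343 × 619.9 = 212.6 → ξ₂ = 42.77 mol.
Outlet amounts (n = n₀ + Σ ν·ξ):
  Q: 619.9 − 1(169.9) − 1(42.77) = 407.3
  R: 0 + 2(169.9) = 339.7
  U: 0 + 1(42.77) = 42.77

42.8 mol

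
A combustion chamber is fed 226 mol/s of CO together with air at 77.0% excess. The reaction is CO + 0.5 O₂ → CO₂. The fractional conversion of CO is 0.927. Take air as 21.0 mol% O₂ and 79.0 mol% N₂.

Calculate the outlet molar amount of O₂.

95.3 mol/s

Stoichiometric O₂ = 0.5 × 226 = 113 mol/s; O₂ fed = 113 × 1.770 = 200 mol/s.
N₂ fed = 200 × 79/21 = 752.4 mol/s.
Fuel reacted = 0.927 × 226 → ξ = 209.5 mol/s.
Outlet (n = n₀ + ν ξ):
  CO: 226 − 1(209.5) = 16.5
  O₂: 200 − 0.5(209.5) = 95.26
  N₂: 752.4 (inert)
  CO₂: 0 + 1(209.5) = 209.5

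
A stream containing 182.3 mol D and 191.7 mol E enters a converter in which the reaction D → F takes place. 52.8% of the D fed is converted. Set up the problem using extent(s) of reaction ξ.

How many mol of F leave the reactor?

96.3 mol

D reacted = 0.528 × 182.3 = 96.25 mol; ν_D = −1, so ξ = 96.25/1 = 96.25 mol.
Outlet amounts (n = n₀ + ν ξ):
  D: 182.3 − 1(96.25) = 86.05
  F: 0 + 1(96.25) = 96.25
  E: 191.7 (inert)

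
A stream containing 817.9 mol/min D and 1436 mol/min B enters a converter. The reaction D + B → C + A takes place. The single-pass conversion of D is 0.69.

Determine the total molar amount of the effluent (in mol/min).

2250 mol/min

D reacted = 0.69 × 817.9 = 564.4 mol/min; ν_D = −1, so ξ = 564.4/1 = 564.4 mol/min.
Outlet amounts (n = n₀ + ν ξ):
  D: 817.9 − 1(564.4) = 253.5
  B: 1436 − 1(564.4) = 871.6
  C: 0 + 1(564.4) = 564.4
  A: 0 + 1(564.4) = 564.4
Total out = 253.5 + 871.6 + 564.4 + 564.4 = 2254 mol/min.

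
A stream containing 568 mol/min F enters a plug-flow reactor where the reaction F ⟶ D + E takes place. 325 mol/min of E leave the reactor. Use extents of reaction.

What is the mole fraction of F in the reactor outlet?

0.272

For E: n = n₀ + 1ξ → 325 = 0 + 1ξ, giving ξ = 325 mol/min.
Outlet amounts (n = n₀ + ν ξ):
  F: 568 − 1(325) = 243
  D: 0 + 1(325) = 325
  E: 0 + 1(325) = 325
Total out = 893 mol/min; y_F = 243 / 893 = 0.2721.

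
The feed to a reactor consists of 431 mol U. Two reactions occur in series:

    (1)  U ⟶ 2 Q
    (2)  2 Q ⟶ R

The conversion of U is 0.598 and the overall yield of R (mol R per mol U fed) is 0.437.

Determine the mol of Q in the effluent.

Conversion of U: U consumed = 1ξ₁ = 0.598 × 431 → ξ₁ = 257.7 mol.
Yield of R: 1ξ₂ / 431 = 0.437 → ξ₂ = 188.3 mol.
Outlet amounts (n = n₀ + Σ ν·ξ):
  U: 431 − 1(257.7) = 173.3
  Q: 0 + 2(257.7) − 2(188.3) = 138.8
  R: 0 + 1(188.3) = 188.3

139 mol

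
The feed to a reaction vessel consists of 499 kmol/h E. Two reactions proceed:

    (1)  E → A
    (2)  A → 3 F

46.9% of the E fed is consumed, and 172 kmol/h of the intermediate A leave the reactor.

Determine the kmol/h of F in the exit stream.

186 kmol/h

Conversion of E: E consumed = 1ξ₁ = 0.469 × 499 → ξ₁ = 234 kmol/h.
A balance: n_A = 0 + 1ξ₁ − 1ξ₂ = 172 → ξ₂ = (1·234 − 172)/1 = 62.03 kmol/h.
Outlet amounts (n = n₀ + Σ ν·ξ):
  E: 499 − 1(234) = 265
  A: 0 + 1(234) − 1(62.03) = 172
  F: 0 + 3(62.03) = 186.1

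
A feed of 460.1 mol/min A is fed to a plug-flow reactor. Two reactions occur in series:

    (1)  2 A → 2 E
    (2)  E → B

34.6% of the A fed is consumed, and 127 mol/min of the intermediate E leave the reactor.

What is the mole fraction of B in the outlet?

Conversion of A: A consumed = 2ξ₁ = 0.346 × 460.1 → ξ₁ = 79.6 mol/min.
E balance: n_E = 0 + 2ξ₁ − 1ξ₂ = 127 → ξ₂ = (2·79.6 − 127)/1 = 32.19 mol/min.
Outlet amounts (n = n₀ + Σ ν·ξ):
  A: 460.1 − 2(79.6) = 300.9
  E: 0 + 2(79.6) − 1(32.19) = 127
  B: 0 + 1(32.19) = 32.19
Total out = 460.1 mol/min; y_B = 32.19 / 460.1 = 0.06997.

0.07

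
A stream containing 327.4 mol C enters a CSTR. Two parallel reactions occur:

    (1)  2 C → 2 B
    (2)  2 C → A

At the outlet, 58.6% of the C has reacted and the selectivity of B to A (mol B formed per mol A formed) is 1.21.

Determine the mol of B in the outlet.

72.3 mol

Conversion of C: C consumed = 0.586 × 327.4 = 191.9 mol = 2ξ₁ + 2ξ₂.
Selectivity: 2ξ₁ / (1ξ₂) = 1.21 → ξ₁ = 0.605 ξ₂.
Substitute: (2·0.605 + 2) ξ₂ = 191.9 → ξ₂ = 59.77 mol, ξ₁ = 36.16 mol.
Outlet amounts (n = n₀ + Σ ν·ξ):
  C: 327.4 − 2(36.16) − 2(59.77) = 135.5
  B: 0 + 2(36.16) = 72.32
  A: 0 + 1(59.77) = 59.77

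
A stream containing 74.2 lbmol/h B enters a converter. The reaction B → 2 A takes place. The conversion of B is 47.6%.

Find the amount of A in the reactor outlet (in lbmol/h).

70.6 lbmol/h

B reacted = 0.476 × 74.2 = 35.32 lbmol/h; ν_B = −1, so ξ = 35.32/1 = 35.32 lbmol/h.
Outlet amounts (n = n₀ + ν ξ):
  B: 74.2 − 1(35.32) = 38.88
  A: 0 + 2(35.32) = 70.64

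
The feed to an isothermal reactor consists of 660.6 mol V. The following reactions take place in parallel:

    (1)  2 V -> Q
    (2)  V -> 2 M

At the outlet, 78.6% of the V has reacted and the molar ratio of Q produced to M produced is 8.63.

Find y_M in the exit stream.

Conversion of V: V consumed = 0.786 × 660.6 = 519.2 mol = 2ξ₁ + 1ξ₂.
Selectivity: 1ξ₁ / (2ξ₂) = 8.63 → ξ₁ = 17.26 ξ₂.
Substitute: (2·17.26 + 1) ξ₂ = 519.2 → ξ₂ = 14.62 mol, ξ₁ = 252.3 mol.
Outlet amounts (n = n₀ + Σ ν·ξ):
  V: 660.6 − 2(252.3) − 1(14.62) = 141.4
  Q: 0 + 1(252.3) = 252.3
  M: 0 + 2(14.62) = 29.24
Total out = 422.9 mol; y_M = 29.24 / 422.9 = 0.06913.

0.0691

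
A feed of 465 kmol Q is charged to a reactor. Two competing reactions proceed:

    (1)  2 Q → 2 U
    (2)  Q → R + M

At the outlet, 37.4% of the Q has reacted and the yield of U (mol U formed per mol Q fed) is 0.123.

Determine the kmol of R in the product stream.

Yield of U: 2ξ₁ / 465 = 0.123 → ξ₁ = 28.6 kmol.
Conversion of Q: 2ξ₁ + 1ξ₂ = 0.374 × 465 = 173.9 → ξ₂ = 116.7 kmol.
Outlet amounts (n = n₀ + Σ ν·ξ):
  Q: 465 − 2(28.6) − 1(116.7) = 291.1
  U: 0 + 2(28.6) = 57.2
  R: 0 + 1(116.7) = 116.7
  M: 0 + 1(116.7) = 116.7

117 kmol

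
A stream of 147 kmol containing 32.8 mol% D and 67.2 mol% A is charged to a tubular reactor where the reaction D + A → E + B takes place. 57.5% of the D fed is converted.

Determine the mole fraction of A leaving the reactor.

0.483

D reacted = 0.575 × 48.22 = 27.72 kmol; ν_D = −1, so ξ = 27.72/1 = 27.72 kmol.
Outlet amounts (n = n₀ + ν ξ):
  D: 48.22 − 1(27.72) = 20.49
  A: 98.78 − 1(27.72) = 71.06
  E: 0 + 1(27.72) = 27.72
  B: 0 + 1(27.72) = 27.72
Total out = 147 kmol; y_A = 71.06 / 147 = 0.4834.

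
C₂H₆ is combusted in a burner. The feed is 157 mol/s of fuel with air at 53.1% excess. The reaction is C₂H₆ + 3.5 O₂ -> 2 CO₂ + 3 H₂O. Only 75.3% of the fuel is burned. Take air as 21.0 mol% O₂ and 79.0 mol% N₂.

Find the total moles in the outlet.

Stoichiometric O₂ = 3.5 × 157 = 549.5 mol/s; O₂ fed = 549.5 × 1.531 = 841.3 mol/s.
N₂ fed = 841.3 × 79/21 = 3165 mol/s.
Fuel reacted = 0.753 × 157 → ξ = 118.2 mol/s.
Outlet (n = n₀ + ν ξ):
  C₂H₆: 157 − 1(118.2) = 38.78
  O₂: 841.3 − 3.5(118.2) = 427.5
  N₂: 3165 (inert)
  CO₂: 0 + 2(118.2) = 236.4
  H₂O: 0 + 3(118.2) = 354.7
Total out = 38.78 + 427.5 + 3165 + 236.4 + 354.7 = 4222 mol/s.

4220 mol/s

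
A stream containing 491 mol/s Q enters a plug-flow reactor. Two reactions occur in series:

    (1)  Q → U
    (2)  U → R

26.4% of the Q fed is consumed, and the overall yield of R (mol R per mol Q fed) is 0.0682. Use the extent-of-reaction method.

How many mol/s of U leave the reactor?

96.1 mol/s

Conversion of Q: Q consumed = 1ξ₁ = 0.264 × 491 → ξ₁ = 129.6 mol/s.
Yield of R: 1ξ₂ / 491 = 0.0682 → ξ₂ = 33.49 mol/s.
Outlet amounts (n = n₀ + Σ ν·ξ):
  Q: 491 − 1(129.6) = 361.4
  U: 0 + 1(129.6) − 1(33.49) = 96.14
  R: 0 + 1(33.49) = 33.49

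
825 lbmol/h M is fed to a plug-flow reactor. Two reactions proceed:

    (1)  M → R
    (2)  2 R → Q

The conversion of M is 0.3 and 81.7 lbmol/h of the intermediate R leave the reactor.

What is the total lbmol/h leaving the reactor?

742 lbmol/h

Conversion of M: M consumed = 1ξ₁ = 0.3 × 825 → ξ₁ = 247.5 lbmol/h.
R balance: n_R = 0 + 1ξ₁ − 2ξ₂ = 81.7 → ξ₂ = (1·247.5 − 81.7)/2 = 82.9 lbmol/h.
Outlet amounts (n = n₀ + Σ ν·ξ):
  M: 825 − 1(247.5) = 577.5
  R: 0 + 1(247.5) − 2(82.9) = 81.7
  Q: 0 + 1(82.9) = 82.9
Total out = 577.5 + 81.7 + 82.9 = 742.1 lbmol/h.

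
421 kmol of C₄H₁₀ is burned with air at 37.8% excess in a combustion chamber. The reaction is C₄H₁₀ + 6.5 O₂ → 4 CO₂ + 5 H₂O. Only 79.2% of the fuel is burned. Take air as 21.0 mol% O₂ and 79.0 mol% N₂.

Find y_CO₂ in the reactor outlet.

0.0707

Stoichiometric O₂ = 6.5 × 421 = 2736 kmol; O₂ fed = 2736 × 1.378 = 3771 kmol.
N₂ fed = 3771 × 79/21 = 14190 kmol.
Fuel reacted = 0.792 × 421 → ξ = 333.4 kmol.
Outlet (n = n₀ + ν ξ):
  C₄H₁₀: 421 − 1(333.4) = 87.57
  O₂: 3771 − 6.5(333.4) = 1604
  N₂: 14190 (inert)
  CO₂: 0 + 4(333.4) = 1334
  H₂O: 0 + 5(333.4) = 1667
Total out = 18880 kmol; y_CO₂ = 1334 / 18880 = 0.07065.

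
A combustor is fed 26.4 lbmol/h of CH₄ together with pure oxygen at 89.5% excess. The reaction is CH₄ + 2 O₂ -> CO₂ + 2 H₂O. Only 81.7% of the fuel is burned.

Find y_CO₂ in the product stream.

Stoichiometric O₂ = 2 × 26.4 = 52.8 lbmol/h; O₂ fed = 52.8 × 1.895 = 100.1 lbmol/h.
Fuel reacted = 0.817 × 26.4 → ξ = 21.57 lbmol/h.
Outlet (n = n₀ + ν ξ):
  CH₄: 26.4 − 1(21.57) = 4.831
  O₂: 100.1 − 2(21.57) = 56.92
  CO₂: 0 + 1(21.57) = 21.57
  H₂O: 0 + 2(21.57) = 43.14
Total out = 126.5 lbmol/h; y_CO₂ = 21.57 / 126.5 = 0.1706.

0.171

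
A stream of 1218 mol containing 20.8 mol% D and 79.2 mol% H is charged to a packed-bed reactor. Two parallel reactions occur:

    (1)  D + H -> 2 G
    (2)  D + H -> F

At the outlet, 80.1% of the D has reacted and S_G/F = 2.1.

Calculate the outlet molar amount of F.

Conversion of D: D consumed = 0.801 × 253.3 = 202.9 mol = 1ξ₁ + 1ξ₂.
Selectivity: 2ξ₁ / (1ξ₂) = 2.1 → ξ₁ = 1.05 ξ₂.
Substitute: (1·1.05 + 1) ξ₂ = 202.9 → ξ₂ = 98.99 mol, ξ₁ = 103.9 mol.
Outlet amounts (n = n₀ + Σ ν·ξ):
  D: 253.3 − 1(103.9) − 1(98.99) = 50.42
  H: 964.7 − 1(103.9) − 1(98.99) = 761.7
  G: 0 + 2(103.9) = 207.9
  F: 0 + 1(98.99) = 98.99

99 mol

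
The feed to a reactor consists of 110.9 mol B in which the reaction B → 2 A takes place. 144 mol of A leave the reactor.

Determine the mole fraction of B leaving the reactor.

0.213

For A: n = n₀ + 2ξ → 144 = 0 + 2ξ, giving ξ = 72 mol.
Outlet amounts (n = n₀ + ν ξ):
  B: 110.9 − 1(72) = 38.9
  A: 0 + 2(72) = 144
Total out = 182.9 mol; y_B = 38.9 / 182.9 = 0.2127.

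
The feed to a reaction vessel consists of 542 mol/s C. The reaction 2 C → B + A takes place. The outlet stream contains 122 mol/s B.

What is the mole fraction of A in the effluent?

For B: n = n₀ + 1ξ → 122 = 0 + 1ξ, giving ξ = 122 mol/s.
Outlet amounts (n = n₀ + ν ξ):
  C: 542 − 2(122) = 298
  B: 0 + 1(122) = 122
  A: 0 + 1(122) = 122
Total out = 542 mol/s; y_A = 122 / 542 = 0.2251.

0.225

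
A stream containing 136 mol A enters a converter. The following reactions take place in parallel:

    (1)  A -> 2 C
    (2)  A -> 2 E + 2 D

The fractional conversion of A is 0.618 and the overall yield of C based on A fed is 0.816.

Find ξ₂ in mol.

Yield of C: 2ξ₁ / 136 = 0.816 → ξ₁ = 55.49 mol.
Conversion of A: 1ξ₁ + 1ξ₂ = 0.618 × 136 = 84.05 → ξ₂ = 28.56 mol.
Outlet amounts (n = n₀ + Σ ν·ξ):
  A: 136 − 1(55.49) − 1(28.56) = 51.95
  C: 0 + 2(55.49) = 111
  E: 0 + 2(28.56) = 57.12
  D: 0 + 2(28.56) = 57.12

ξ₂ = 28.6 mol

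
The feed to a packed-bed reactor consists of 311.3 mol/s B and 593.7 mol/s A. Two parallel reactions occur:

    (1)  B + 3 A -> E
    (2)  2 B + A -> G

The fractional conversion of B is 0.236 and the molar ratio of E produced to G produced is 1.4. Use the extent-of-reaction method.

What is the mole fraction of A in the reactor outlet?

0.624

Conversion of B: B consumed = 0.236 × 311.3 = 73.47 mol/s = 1ξ₁ + 2ξ₂.
Selectivity: 1ξ₁ / (1ξ₂) = 1.4 → ξ₁ = 1.4 ξ₂.
Substitute: (1·1.4 + 2) ξ₂ = 73.47 → ξ₂ = 21.61 mol/s, ξ₁ = 30.25 mol/s.
Outlet amounts (n = n₀ + Σ ν·ξ):
  B: 311.3 − 1(30.25) − 2(21.61) = 237.8
  A: 593.7 − 3(30.25) − 1(21.61) = 481.3
  E: 0 + 1(30.25) = 30.25
  G: 0 + 1(21.61) = 21.61
Total out = 771 mol/s; y_A = 481.3 / 771 = 0.6243.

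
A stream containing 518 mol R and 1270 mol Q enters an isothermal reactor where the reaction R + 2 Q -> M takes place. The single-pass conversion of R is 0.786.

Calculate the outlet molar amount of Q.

456 mol

R reacted = 0.786 × 518 = 407.1 mol; ν_R = −1, so ξ = 407.1/1 = 407.1 mol.
Outlet amounts (n = n₀ + ν ξ):
  R: 518 − 1(407.1) = 110.9
  Q: 1270 − 2(407.1) = 455.7
  M: 0 + 1(407.1) = 407.1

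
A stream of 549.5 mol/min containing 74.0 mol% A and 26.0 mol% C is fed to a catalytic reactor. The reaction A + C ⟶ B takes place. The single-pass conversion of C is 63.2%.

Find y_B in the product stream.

0.197

C reacted = 0.632 × 142.9 = 90.29 mol/min; ν_C = −1, so ξ = 90.29/1 = 90.29 mol/min.
Outlet amounts (n = n₀ + ν ξ):
  A: 406.6 − 1(90.29) = 316.3
  C: 142.9 − 1(90.29) = 52.58
  B: 0 + 1(90.29) = 90.29
Total out = 459.2 mol/min; y_B = 90.29 / 459.2 = 0.1966.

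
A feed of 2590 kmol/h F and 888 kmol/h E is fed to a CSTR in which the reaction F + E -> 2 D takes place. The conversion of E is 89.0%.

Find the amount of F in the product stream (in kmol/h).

E reacted = 0.89 × 888 = 790.3 kmol/h; ν_E = −1, so ξ = 790.3/1 = 790.3 kmol/h.
Outlet amounts (n = n₀ + ν ξ):
  F: 2590 − 1(790.3) = 1800
  E: 888 − 1(790.3) = 97.68
  D: 0 + 2(790.3) = 1581

1800 kmol/h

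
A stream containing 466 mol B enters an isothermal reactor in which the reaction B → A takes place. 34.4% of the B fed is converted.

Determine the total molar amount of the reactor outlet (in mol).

466 mol

B reacted = 0.344 × 466 = 160.3 mol; ν_B = −1, so ξ = 160.3/1 = 160.3 mol.
Outlet amounts (n = n₀ + ν ξ):
  B: 466 − 1(160.3) = 305.7
  A: 0 + 1(160.3) = 160.3
Total out = 305.7 + 160.3 = 466 mol.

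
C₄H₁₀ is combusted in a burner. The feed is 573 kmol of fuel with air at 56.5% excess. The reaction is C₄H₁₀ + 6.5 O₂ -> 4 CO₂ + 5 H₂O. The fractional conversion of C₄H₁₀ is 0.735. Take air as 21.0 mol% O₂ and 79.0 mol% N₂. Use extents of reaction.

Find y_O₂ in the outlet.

0.107

Stoichiometric O₂ = 6.5 × 573 = 3724 kmol; O₂ fed = 3724 × 1.565 = 5829 kmol.
N₂ fed = 5829 × 79/21 = 21930 kmol.
Fuel reacted = 0.735 × 573 → ξ = 421.2 kmol.
Outlet (n = n₀ + ν ξ):
  C₄H₁₀: 573 − 1(421.2) = 151.8
  O₂: 5829 − 6.5(421.2) = 3091
  N₂: 21930 (inert)
  CO₂: 0 + 4(421.2) = 1685
  H₂O: 0 + 5(421.2) = 2106
Total out = 28960 kmol; y_O₂ = 3091 / 28960 = 0.1067.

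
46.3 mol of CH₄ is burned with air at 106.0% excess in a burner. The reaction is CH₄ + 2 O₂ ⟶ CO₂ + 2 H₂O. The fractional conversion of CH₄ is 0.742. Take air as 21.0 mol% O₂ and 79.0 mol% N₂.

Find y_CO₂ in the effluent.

Stoichiometric O₂ = 2 × 46.3 = 92.6 mol; O₂ fed = 92.6 × 2.060 = 190.8 mol.
N₂ fed = 190.8 × 79/21 = 717.6 mol.
Fuel reacted = 0.742 × 46.3 → ξ = 34.35 mol.
Outlet (n = n₀ + ν ξ):
  CH₄: 46.3 − 1(34.35) = 11.95
  O₂: 190.8 − 2(34.35) = 122
  N₂: 717.6 (inert)
  CO₂: 0 + 1(34.35) = 34.35
  H₂O: 0 + 2(34.35) = 68.71
Total out = 954.7 mol; y_CO₂ = 34.35 / 954.7 = 0.03599.

0.036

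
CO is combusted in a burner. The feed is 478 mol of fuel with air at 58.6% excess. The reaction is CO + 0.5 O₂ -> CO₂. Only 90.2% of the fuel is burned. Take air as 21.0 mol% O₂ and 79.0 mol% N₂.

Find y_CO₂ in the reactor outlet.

Stoichiometric O₂ = 0.5 × 478 = 239 mol; O₂ fed = 239 × 1.586 = 379.1 mol.
N₂ fed = 379.1 × 79/21 = 1426 mol.
Fuel reacted = 0.902 × 478 → ξ = 431.2 mol.
Outlet (n = n₀ + ν ξ):
  CO: 478 − 1(431.2) = 46.84
  O₂: 379.1 − 0.5(431.2) = 163.5
  N₂: 1426 (inert)
  CO₂: 0 + 1(431.2) = 431.2
Total out = 2067 mol; y_CO₂ = 431.2 / 2067 = 0.2085.

0.209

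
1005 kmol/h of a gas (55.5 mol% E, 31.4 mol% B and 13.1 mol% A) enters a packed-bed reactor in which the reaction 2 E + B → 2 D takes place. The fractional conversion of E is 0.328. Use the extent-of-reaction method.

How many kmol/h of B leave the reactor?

E reacted = 0.328 × 557.8 = 183 kmol/h; ν_E = −2, so ξ = 183/2 = 91.48 kmol/h.
Outlet amounts (n = n₀ + ν ξ):
  E: 557.8 − 2(91.48) = 374.8
  B: 315.6 − 1(91.48) = 224.1
  D: 0 + 2(91.48) = 183
  A: 131.7 (inert)

224 kmol/h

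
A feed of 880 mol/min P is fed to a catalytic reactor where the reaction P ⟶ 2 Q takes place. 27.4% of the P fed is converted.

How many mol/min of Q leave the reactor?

482 mol/min

P reacted = 0.274 × 880 = 241.1 mol/min; ν_P = −1, so ξ = 241.1/1 = 241.1 mol/min.
Outlet amounts (n = n₀ + ν ξ):
  P: 880 − 1(241.1) = 638.9
  Q: 0 + 2(241.1) = 482.2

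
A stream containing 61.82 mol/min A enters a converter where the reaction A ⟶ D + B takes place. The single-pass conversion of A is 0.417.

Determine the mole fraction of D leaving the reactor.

0.294

A reacted = 0.417 × 61.82 = 25.78 mol/min; ν_A = −1, so ξ = 25.78/1 = 25.78 mol/min.
Outlet amounts (n = n₀ + ν ξ):
  A: 61.82 − 1(25.78) = 36.04
  D: 0 + 1(25.78) = 25.78
  B: 0 + 1(25.78) = 25.78
Total out = 87.6 mol/min; y_D = 25.78 / 87.6 = 0.2943.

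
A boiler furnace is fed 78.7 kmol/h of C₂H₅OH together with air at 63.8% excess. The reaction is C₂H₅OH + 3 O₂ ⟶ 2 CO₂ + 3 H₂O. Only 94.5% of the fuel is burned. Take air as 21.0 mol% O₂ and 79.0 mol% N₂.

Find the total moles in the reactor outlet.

Stoichiometric O₂ = 3 × 78.7 = 236.1 kmol/h; O₂ fed = 236.1 × 1.638 = 386.7 kmol/h.
N₂ fed = 386.7 × 79/21 = 1455 kmol/h.
Fuel reacted = 0.945 × 78.7 → ξ = 74.37 kmol/h.
Outlet (n = n₀ + ν ξ):
  C₂H₅OH: 78.7 − 1(74.37) = 4.329
  O₂: 386.7 − 3(74.37) = 163.6
  N₂: 1455 (inert)
  CO₂: 0 + 2(74.37) = 148.7
  H₂O: 0 + 3(74.37) = 223.1
Total out = 4.329 + 163.6 + 1455 + 148.7 + 223.1 = 1995 kmol/h.

1990 kmol/h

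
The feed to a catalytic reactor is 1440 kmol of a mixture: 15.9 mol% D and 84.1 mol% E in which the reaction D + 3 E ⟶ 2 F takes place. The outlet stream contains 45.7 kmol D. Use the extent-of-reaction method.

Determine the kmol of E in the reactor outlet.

For D: n = n₀ − 1ξ → 45.7 = 229 − 1ξ, giving ξ = 183.3 kmol.
Outlet amounts (n = n₀ + ν ξ):
  D: 229 − 1(183.3) = 45.7
  E: 1211 − 3(183.3) = 661.3
  F: 0 + 2(183.3) = 366.5

661 kmol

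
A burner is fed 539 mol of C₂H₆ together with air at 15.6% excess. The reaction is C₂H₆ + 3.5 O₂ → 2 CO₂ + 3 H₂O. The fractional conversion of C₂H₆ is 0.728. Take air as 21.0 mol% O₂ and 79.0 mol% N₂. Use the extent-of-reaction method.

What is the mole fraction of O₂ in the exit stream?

Stoichiometric O₂ = 3.5 × 539 = 1886 mol; O₂ fed = 1886 × 1.156 = 2181 mol.
N₂ fed = 2181 × 79/21 = 8204 mol.
Fuel reacted = 0.728 × 539 → ξ = 392.4 mol.
Outlet (n = n₀ + ν ξ):
  C₂H₆: 539 − 1(392.4) = 146.6
  O₂: 2181 − 3.5(392.4) = 807.4
  N₂: 8204 (inert)
  CO₂: 0 + 2(392.4) = 784.8
  H₂O: 0 + 3(392.4) = 1177
Total out = 11120 mol; y_O₂ = 807.4 / 11120 = 0.07261.

0.0726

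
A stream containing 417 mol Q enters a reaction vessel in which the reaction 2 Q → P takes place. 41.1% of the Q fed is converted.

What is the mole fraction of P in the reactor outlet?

Q reacted = 0.411 × 417 = 171.4 mol; ν_Q = −2, so ξ = 171.4/2 = 85.69 mol.
Outlet amounts (n = n₀ + ν ξ):
  Q: 417 − 2(85.69) = 245.6
  P: 0 + 1(85.69) = 85.69
Total out = 331.3 mol; y_P = 85.69 / 331.3 = 0.2587.

0.259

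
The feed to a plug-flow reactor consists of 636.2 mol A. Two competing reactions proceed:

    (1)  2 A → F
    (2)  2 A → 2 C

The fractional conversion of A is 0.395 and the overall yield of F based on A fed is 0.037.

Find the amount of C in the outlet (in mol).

Yield of F: 1ξ₁ / 636.2 = 0.037 → ξ₁ = 23.54 mol.
Conversion of A: 2ξ₁ + 2ξ₂ = 0.395 × 636.2 = 251.3 → ξ₂ = 102.1 mol.
Outlet amounts (n = n₀ + Σ ν·ξ):
  A: 636.2 − 2(23.54) − 2(102.1) = 384.9
  F: 0 + 1(23.54) = 23.54
  C: 0 + 2(102.1) = 204.2

204 mol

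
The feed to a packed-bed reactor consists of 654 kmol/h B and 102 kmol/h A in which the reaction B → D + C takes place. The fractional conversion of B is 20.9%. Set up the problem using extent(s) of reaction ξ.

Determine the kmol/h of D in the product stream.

137 kmol/h

B reacted = 0.209 × 654 = 136.7 kmol/h; ν_B = −1, so ξ = 136.7/1 = 136.7 kmol/h.
Outlet amounts (n = n₀ + ν ξ):
  B: 654 − 1(136.7) = 517.3
  D: 0 + 1(136.7) = 136.7
  C: 0 + 1(136.7) = 136.7
  A: 102 (inert)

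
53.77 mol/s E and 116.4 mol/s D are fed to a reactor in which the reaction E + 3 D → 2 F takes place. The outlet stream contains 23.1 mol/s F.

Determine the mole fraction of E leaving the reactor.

0.287

For F: n = n₀ + 2ξ → 23.1 = 0 + 2ξ, giving ξ = 11.55 mol/s.
Outlet amounts (n = n₀ + ν ξ):
  E: 53.77 − 1(11.55) = 42.22
  D: 116.4 − 3(11.55) = 81.75
  F: 0 + 2(11.55) = 23.1
Total out = 147.1 mol/s; y_E = 42.22 / 147.1 = 0.2871.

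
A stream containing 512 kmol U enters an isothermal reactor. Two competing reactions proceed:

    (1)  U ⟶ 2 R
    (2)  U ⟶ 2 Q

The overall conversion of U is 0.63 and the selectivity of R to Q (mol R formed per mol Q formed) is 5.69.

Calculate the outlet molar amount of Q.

Conversion of U: U consumed = 0.63 × 512 = 322.6 kmol = 1ξ₁ + 1ξ₂.
Selectivity: 2ξ₁ / (2ξ₂) = 5.69 → ξ₁ = 5.69 ξ₂.
Substitute: (1·5.69 + 1) ξ₂ = 322.6 → ξ₂ = 48.22 kmol, ξ₁ = 274.3 kmol.
Outlet amounts (n = n₀ + Σ ν·ξ):
  U: 512 − 1(274.3) − 1(48.22) = 189.4
  R: 0 + 2(274.3) = 548.7
  Q: 0 + 2(48.22) = 96.43

96.4 kmol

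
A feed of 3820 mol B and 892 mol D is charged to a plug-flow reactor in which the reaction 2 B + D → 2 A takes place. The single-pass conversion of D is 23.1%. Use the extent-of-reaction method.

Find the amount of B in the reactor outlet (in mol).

D reacted = 0.231 × 892 = 206.1 mol; ν_D = −1, so ξ = 206.1/1 = 206.1 mol.
Outlet amounts (n = n₀ + ν ξ):
  B: 3820 − 2(206.1) = 3408
  D: 892 − 1(206.1) = 685.9
  A: 0 + 2(206.1) = 412.1

3410 mol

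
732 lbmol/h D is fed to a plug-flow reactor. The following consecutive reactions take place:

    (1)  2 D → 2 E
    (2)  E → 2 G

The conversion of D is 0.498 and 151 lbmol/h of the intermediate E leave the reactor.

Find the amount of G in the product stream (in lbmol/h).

427 lbmol/h

Conversion of D: D consumed = 2ξ₁ = 0.498 × 732 → ξ₁ = 182.3 lbmol/h.
E balance: n_E = 0 + 2ξ₁ − 1ξ₂ = 151 → ξ₂ = (2·182.3 − 151)/1 = 213.5 lbmol/h.
Outlet amounts (n = n₀ + Σ ν·ξ):
  D: 732 − 2(182.3) = 367.5
  E: 0 + 2(182.3) − 1(213.5) = 151
  G: 0 + 2(213.5) = 427.1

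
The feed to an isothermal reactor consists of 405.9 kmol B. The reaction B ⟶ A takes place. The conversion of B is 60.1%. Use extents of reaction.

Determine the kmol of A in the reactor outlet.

244 kmol

B reacted = 0.601 × 405.9 = 243.9 kmol; ν_B = −1, so ξ = 243.9/1 = 243.9 kmol.
Outlet amounts (n = n₀ + ν ξ):
  B: 405.9 − 1(243.9) = 162
  A: 0 + 1(243.9) = 243.9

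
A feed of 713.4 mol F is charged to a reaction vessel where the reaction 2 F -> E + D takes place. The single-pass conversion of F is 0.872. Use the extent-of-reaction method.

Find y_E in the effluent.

F reacted = 0.872 × 713.4 = 622.1 mol; ν_F = −2, so ξ = 622.1/2 = 311 mol.
Outlet amounts (n = n₀ + ν ξ):
  F: 713.4 − 2(311) = 91.32
  E: 0 + 1(311) = 311
  D: 0 + 1(311) = 311
Total out = 713.4 mol; y_E = 311 / 713.4 = 0.436.

0.436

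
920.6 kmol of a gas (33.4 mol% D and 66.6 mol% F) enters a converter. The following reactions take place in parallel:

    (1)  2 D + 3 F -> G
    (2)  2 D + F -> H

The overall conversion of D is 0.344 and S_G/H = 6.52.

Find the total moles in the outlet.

Conversion of D: D consumed = 0.344 × 307.5 = 105.8 kmol = 2ξ₁ + 2ξ₂.
Selectivity: 1ξ₁ / (1ξ₂) = 6.52 → ξ₁ = 6.52 ξ₂.
Substitute: (2·6.52 + 2) ξ₂ = 105.8 → ξ₂ = 7.033 kmol, ξ₁ = 45.85 kmol.
Outlet amounts (n = n₀ + Σ ν·ξ):
  D: 307.5 − 2(45.85) − 2(7.033) = 201.7
  F: 613.1 − 3(45.85) − 1(7.033) = 468.5
  G: 0 + 1(45.85) = 45.85
  H: 0 + 1(7.033) = 7.033
Total out = 201.7 + 468.5 + 45.85 + 7.033 = 723.1 kmol.

723 kmol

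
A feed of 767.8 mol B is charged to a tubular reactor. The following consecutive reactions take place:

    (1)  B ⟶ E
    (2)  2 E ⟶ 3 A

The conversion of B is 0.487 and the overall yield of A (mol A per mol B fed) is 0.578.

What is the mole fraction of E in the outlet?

Conversion of B: B consumed = 1ξ₁ = 0.487 × 767.8 → ξ₁ = 373.9 mol.
Yield of A: 3ξ₂ / 767.8 = 0.578 → ξ₂ = 147.9 mol.
Outlet amounts (n = n₀ + Σ ν·ξ):
  B: 767.8 − 1(373.9) = 393.9
  E: 0 + 1(373.9) − 2(147.9) = 78.06
  A: 0 + 3(147.9) = 443.8
Total out = 915.7 mol; y_E = 78.06 / 915.7 = 0.08524.

0.0852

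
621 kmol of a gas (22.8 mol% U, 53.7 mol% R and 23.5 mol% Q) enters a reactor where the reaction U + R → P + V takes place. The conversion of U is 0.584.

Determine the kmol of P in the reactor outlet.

U reacted = 0.584 × 141.6 = 82.69 kmol; ν_U = −1, so ξ = 82.69/1 = 82.69 kmol.
Outlet amounts (n = n₀ + ν ξ):
  U: 141.6 − 1(82.69) = 58.9
  R: 333.5 − 1(82.69) = 250.8
  P: 0 + 1(82.69) = 82.69
  V: 0 + 1(82.69) = 82.69
  Q: 145.9 (inert)

82.7 kmol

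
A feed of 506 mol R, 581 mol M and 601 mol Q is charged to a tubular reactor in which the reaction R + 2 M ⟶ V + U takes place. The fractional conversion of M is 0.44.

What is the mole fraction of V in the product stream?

M reacted = 0.44 × 581 = 255.6 mol; ν_M = −2, so ξ = 255.6/2 = 127.8 mol.
Outlet amounts (n = n₀ + ν ξ):
  R: 506 − 1(127.8) = 378.2
  M: 581 − 2(127.8) = 325.4
  V: 0 + 1(127.8) = 127.8
  U: 0 + 1(127.8) = 127.8
  Q: 601 (inert)
Total out = 1560 mol; y_V = 127.8 / 1560 = 0.08193.

0.0819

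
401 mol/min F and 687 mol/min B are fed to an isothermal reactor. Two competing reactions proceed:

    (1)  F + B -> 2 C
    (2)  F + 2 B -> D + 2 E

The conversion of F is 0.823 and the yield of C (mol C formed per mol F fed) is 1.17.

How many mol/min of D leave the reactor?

95.4 mol/min

Yield of C: 2ξ₁ / 401 = 1.17 → ξ₁ = 234.6 mol/min.
Conversion of F: 1ξ₁ + 1ξ₂ = 0.823 × 401 = 330 → ξ₂ = 95.44 mol/min.
Outlet amounts (n = n₀ + Σ ν·ξ):
  F: 401 − 1(234.6) − 1(95.44) = 70.98
  B: 687 − 1(234.6) − 2(95.44) = 261.5
  C: 0 + 2(234.6) = 469.2
  D: 0 + 1(95.44) = 95.44
  E: 0 + 2(95.44) = 190.9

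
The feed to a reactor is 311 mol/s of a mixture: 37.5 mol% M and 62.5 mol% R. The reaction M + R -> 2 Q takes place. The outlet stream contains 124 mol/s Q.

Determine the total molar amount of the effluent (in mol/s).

311 mol/s

For Q: n = n₀ + 2ξ → 124 = 0 + 2ξ, giving ξ = 62 mol/s.
Outlet amounts (n = n₀ + ν ξ):
  M: 116.6 − 1(62) = 54.62
  R: 194.4 − 1(62) = 132.4
  Q: 0 + 2(62) = 124
Total out = 54.62 + 132.4 + 124 = 311 mol/s.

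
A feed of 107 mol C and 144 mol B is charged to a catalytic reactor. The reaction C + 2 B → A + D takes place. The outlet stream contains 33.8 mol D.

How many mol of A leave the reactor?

For D: n = n₀ + 1ξ → 33.8 = 0 + 1ξ, giving ξ = 33.8 mol.
Outlet amounts (n = n₀ + ν ξ):
  C: 107 − 1(33.8) = 73.2
  B: 144 − 2(33.8) = 76.4
  A: 0 + 1(33.8) = 33.8
  D: 0 + 1(33.8) = 33.8

33.8 mol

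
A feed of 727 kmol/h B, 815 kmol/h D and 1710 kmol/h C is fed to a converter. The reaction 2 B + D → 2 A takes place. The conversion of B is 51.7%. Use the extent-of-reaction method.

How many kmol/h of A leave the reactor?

B reacted = 0.517 × 727 = 375.9 kmol/h; ν_B = −2, so ξ = 375.9/2 = 187.9 kmol/h.
Outlet amounts (n = n₀ + ν ξ):
  B: 727 − 2(187.9) = 351.1
  D: 815 − 1(187.9) = 627.1
  A: 0 + 2(187.9) = 375.9
  C: 1710 (inert)

376 kmol/h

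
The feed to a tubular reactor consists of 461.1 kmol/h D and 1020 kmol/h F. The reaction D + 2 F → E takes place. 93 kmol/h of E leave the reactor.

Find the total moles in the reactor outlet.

For E: n = n₀ + 1ξ → 93 = 0 + 1ξ, giving ξ = 93 kmol/h.
Outlet amounts (n = n₀ + ν ξ):
  D: 461.1 − 1(93) = 368.1
  F: 1020 − 2(93) = 834
  E: 0 + 1(93) = 93
Total out = 368.1 + 834 + 93 = 1295 kmol/h.

1300 kmol/h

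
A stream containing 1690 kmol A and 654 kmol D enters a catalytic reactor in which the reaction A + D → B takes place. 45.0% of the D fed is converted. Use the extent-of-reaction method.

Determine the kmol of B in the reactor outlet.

294 kmol

D reacted = 0.45 × 654 = 294.3 kmol; ν_D = −1, so ξ = 294.3/1 = 294.3 kmol.
Outlet amounts (n = n₀ + ν ξ):
  A: 1690 − 1(294.3) = 1396
  D: 654 − 1(294.3) = 359.7
  B: 0 + 1(294.3) = 294.3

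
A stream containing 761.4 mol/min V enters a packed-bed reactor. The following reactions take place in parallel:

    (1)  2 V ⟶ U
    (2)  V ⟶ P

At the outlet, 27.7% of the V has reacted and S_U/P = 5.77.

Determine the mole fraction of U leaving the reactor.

0.146

Conversion of V: V consumed = 0.277 × 761.4 = 210.9 mol/min = 2ξ₁ + 1ξ₂.
Selectivity: 1ξ₁ / (1ξ₂) = 5.77 → ξ₁ = 5.77 ξ₂.
Substitute: (2·5.77 + 1) ξ₂ = 210.9 → ξ₂ = 16.82 mol/min, ξ₁ = 97.04 mol/min.
Outlet amounts (n = n₀ + Σ ν·ξ):
  V: 761.4 − 2(97.04) − 1(16.82) = 550.5
  U: 0 + 1(97.04) = 97.04
  P: 0 + 1(16.82) = 16.82
Total out = 664.4 mol/min; y_U = 97.04 / 664.4 = 0.1461.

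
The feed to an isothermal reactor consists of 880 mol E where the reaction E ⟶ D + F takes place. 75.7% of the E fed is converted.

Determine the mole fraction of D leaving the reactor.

E reacted = 0.757 × 880 = 666.2 mol; ν_E = −1, so ξ = 666.2/1 = 666.2 mol.
Outlet amounts (n = n₀ + ν ξ):
  E: 880 − 1(666.2) = 213.8
  D: 0 + 1(666.2) = 666.2
  F: 0 + 1(666.2) = 666.2
Total out = 1546 mol; y_D = 666.2 / 1546 = 0.4308.

0.431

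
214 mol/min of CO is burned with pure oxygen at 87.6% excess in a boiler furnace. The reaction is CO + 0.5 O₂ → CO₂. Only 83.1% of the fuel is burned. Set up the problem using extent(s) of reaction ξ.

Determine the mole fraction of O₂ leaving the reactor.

0.343

Stoichiometric O₂ = 0.5 × 214 = 107 mol/min; O₂ fed = 107 × 1.876 = 200.7 mol/min.
Fuel reacted = 0.831 × 214 → ξ = 177.8 mol/min.
Outlet (n = n₀ + ν ξ):
  CO: 214 − 1(177.8) = 36.17
  O₂: 200.7 − 0.5(177.8) = 111.8
  CO₂: 0 + 1(177.8) = 177.8
Total out = 325.8 mol/min; y_O₂ = 111.8 / 325.8 = 0.3432.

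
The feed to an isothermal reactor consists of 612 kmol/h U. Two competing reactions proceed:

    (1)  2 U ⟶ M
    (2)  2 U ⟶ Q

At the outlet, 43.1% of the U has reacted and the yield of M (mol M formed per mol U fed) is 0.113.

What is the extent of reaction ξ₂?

Yield of M: 1ξ₁ / 612 = 0.113 → ξ₁ = 69.16 kmol/h.
Conversion of U: 2ξ₁ + 2ξ₂ = 0.431 × 612 = 263.8 → ξ₂ = 62.73 kmol/h.
Outlet amounts (n = n₀ + Σ ν·ξ):
  U: 612 − 2(69.16) − 2(62.73) = 348.2
  M: 0 + 1(69.16) = 69.16
  Q: 0 + 1(62.73) = 62.73

ξ₂ = 62.7 kmol/h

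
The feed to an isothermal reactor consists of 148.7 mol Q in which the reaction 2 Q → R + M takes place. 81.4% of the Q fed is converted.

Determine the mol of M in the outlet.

60.5 mol

Q reacted = 0.814 × 148.7 = 121 mol; ν_Q = −2, so ξ = 121/2 = 60.52 mol.
Outlet amounts (n = n₀ + ν ξ):
  Q: 148.7 − 2(60.52) = 27.66
  R: 0 + 1(60.52) = 60.52
  M: 0 + 1(60.52) = 60.52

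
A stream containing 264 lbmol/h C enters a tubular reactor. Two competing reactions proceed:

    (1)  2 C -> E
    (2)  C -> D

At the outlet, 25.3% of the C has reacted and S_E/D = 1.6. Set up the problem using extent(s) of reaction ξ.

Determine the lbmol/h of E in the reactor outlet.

Conversion of C: C consumed = 0.253 × 264 = 66.79 lbmol/h = 2ξ₁ + 1ξ₂.
Selectivity: 1ξ₁ / (1ξ₂) = 1.6 → ξ₁ = 1.6 ξ₂.
Substitute: (2·1.6 + 1) ξ₂ = 66.79 → ξ₂ = 15.9 lbmol/h, ξ₁ = 25.44 lbmol/h.
Outlet amounts (n = n₀ + Σ ν·ξ):
  C: 264 − 2(25.44) − 1(15.9) = 197.2
  E: 0 + 1(25.44) = 25.44
  D: 0 + 1(15.9) = 15.9

25.4 lbmol/h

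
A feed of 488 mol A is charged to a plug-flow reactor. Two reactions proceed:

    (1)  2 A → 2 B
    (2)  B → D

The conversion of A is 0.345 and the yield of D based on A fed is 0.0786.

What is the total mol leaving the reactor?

488 mol

Conversion of A: A consumed = 2ξ₁ = 0.345 × 488 → ξ₁ = 84.18 mol.
Yield of D: 1ξ₂ / 488 = 0.0786 → ξ₂ = 38.36 mol.
Outlet amounts (n = n₀ + Σ ν·ξ):
  A: 488 − 2(84.18) = 319.6
  B: 0 + 2(84.18) − 1(38.36) = 130
  D: 0 + 1(38.36) = 38.36
Total out = 319.6 + 130 + 38.36 = 488 mol.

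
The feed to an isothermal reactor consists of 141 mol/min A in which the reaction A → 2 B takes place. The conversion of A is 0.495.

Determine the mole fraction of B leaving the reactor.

A reacted = 0.495 × 141 = 69.8 mol/min; ν_A = −1, so ξ = 69.8/1 = 69.8 mol/min.
Outlet amounts (n = n₀ + ν ξ):
  A: 141 − 1(69.8) = 71.2
  B: 0 + 2(69.8) = 139.6
Total out = 210.8 mol/min; y_B = 139.6 / 210.8 = 0.6622.

0.662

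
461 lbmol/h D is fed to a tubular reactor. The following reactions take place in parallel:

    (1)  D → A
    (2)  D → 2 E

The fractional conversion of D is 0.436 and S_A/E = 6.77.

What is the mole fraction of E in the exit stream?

Conversion of D: D consumed = 0.436 × 461 = 201 lbmol/h = 1ξ₁ + 1ξ₂.
Selectivity: 1ξ₁ / (2ξ₂) = 6.77 → ξ₁ = 13.54 ξ₂.
Substitute: (1·13.54 + 1) ξ₂ = 201 → ξ₂ = 13.82 lbmol/h, ξ₁ = 187.2 lbmol/h.
Outlet amounts (n = n₀ + Σ ν·ξ):
  D: 461 − 1(187.2) − 1(13.82) = 260
  A: 0 + 1(187.2) = 187.2
  E: 0 + 2(13.82) = 27.65
Total out = 474.8 lbmol/h; y_E = 27.65 / 474.8 = 0.05823.

0.0582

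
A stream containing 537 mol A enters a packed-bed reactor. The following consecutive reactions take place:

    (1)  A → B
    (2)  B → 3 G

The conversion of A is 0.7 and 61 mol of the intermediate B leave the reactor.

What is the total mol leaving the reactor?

Conversion of A: A consumed = 1ξ₁ = 0.7 × 537 → ξ₁ = 375.9 mol.
B balance: n_B = 0 + 1ξ₁ − 1ξ₂ = 61 → ξ₂ = (1·375.9 − 61)/1 = 314.9 mol.
Outlet amounts (n = n₀ + Σ ν·ξ):
  A: 537 − 1(375.9) = 161.1
  B: 0 + 1(375.9) − 1(314.9) = 61
  G: 0 + 3(314.9) = 944.7
Total out = 161.1 + 61 + 944.7 = 1167 mol.

1170 mol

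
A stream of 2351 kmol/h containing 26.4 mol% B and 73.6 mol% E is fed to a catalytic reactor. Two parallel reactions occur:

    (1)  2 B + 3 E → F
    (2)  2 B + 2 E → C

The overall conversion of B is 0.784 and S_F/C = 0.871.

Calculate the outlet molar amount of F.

113 kmol/h

Conversion of B: B consumed = 0.784 × 620.7 = 486.6 kmol/h = 2ξ₁ + 2ξ₂.
Selectivity: 1ξ₁ / (1ξ₂) = 0.871 → ξ₁ = 0.871 ξ₂.
Substitute: (2·0.871 + 2) ξ₂ = 486.6 → ξ₂ = 130 kmol/h, ξ₁ = 113.3 kmol/h.
Outlet amounts (n = n₀ + Σ ν·ξ):
  B: 620.7 − 2(113.3) − 2(130) = 134.1
  E: 1730 − 3(113.3) − 2(130) = 1130
  F: 0 + 1(113.3) = 113.3
  C: 0 + 1(130) = 130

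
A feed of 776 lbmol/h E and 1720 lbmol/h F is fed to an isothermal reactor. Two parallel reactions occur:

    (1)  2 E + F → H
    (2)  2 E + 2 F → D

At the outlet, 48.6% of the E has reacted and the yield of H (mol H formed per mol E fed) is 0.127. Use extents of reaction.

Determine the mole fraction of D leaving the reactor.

0.0444

Yield of H: 1ξ₁ / 776 = 0.127 → ξ₁ = 98.55 lbmol/h.
Conversion of E: 2ξ₁ + 2ξ₂ = 0.486 × 776 = 377.1 → ξ₂ = 90.02 lbmol/h.
Outlet amounts (n = n₀ + Σ ν·ξ):
  E: 776 − 2(98.55) − 2(90.02) = 398.9
  F: 1720 − 1(98.55) − 2(90.02) = 1441
  H: 0 + 1(98.55) = 98.55
  D: 0 + 1(90.02) = 90.02
Total out = 2029 lbmol/h; y_D = 90.02 / 2029 = 0.04437.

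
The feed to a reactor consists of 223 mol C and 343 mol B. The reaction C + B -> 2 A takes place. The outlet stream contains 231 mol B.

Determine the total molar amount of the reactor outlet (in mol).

For B: n = n₀ − 1ξ → 231 = 343 − 1ξ, giving ξ = 112 mol.
Outlet amounts (n = n₀ + ν ξ):
  C: 223 − 1(112) = 111
  B: 343 − 1(112) = 231
  A: 0 + 2(112) = 224
Total out = 111 + 231 + 224 = 566 mol.

566 mol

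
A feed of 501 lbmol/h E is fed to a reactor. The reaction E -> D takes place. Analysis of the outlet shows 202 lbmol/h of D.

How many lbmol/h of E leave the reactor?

For D: n = n₀ + 1ξ → 202 = 0 + 1ξ, giving ξ = 202 lbmol/h.
Outlet amounts (n = n₀ + ν ξ):
  E: 501 − 1(202) = 299
  D: 0 + 1(202) = 202

299 lbmol/h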